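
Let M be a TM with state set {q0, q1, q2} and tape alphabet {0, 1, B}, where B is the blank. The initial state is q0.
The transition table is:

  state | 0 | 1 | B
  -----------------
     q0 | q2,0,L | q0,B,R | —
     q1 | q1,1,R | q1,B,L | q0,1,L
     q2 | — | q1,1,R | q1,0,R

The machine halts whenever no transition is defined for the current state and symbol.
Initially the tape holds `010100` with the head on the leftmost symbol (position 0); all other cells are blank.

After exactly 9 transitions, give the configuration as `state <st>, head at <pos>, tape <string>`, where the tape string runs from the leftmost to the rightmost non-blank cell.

state=q0 head=0 tape=B[0]10100   (q0,0)→(q2,0,L)
state=q2 head=-1 tape=[B]010100   (q2,B)→(q1,0,R)
state=q1 head=0 tape=0[0]10100   (q1,0)→(q1,1,R)
state=q1 head=1 tape=01[1]0100   (q1,1)→(q1,B,L)
state=q1 head=0 tape=0[1]B0100   (q1,1)→(q1,B,L)
state=q1 head=-1 tape=[0]BB0100   (q1,0)→(q1,1,R)
state=q1 head=0 tape=1[B]B0100   (q1,B)→(q0,1,L)
state=q0 head=-1 tape=[1]1B0100   (q0,1)→(q0,B,R)
state=q0 head=0 tape=B[1]B0100   (q0,1)→(q0,B,R)
state=q0 head=1 tape=BB[B]0100
After 9 steps: state q0, head at 1, tape 0100.

state q0, head at 1, tape 0100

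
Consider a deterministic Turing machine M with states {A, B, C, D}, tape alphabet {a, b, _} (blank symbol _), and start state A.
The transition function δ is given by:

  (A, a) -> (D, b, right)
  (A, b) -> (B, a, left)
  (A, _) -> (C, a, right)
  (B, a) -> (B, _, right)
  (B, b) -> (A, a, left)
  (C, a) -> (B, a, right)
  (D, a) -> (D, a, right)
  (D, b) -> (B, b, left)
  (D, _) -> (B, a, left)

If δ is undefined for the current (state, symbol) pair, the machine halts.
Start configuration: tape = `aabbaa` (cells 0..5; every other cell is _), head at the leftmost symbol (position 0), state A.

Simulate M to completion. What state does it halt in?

state=A head=0 tape=[a]abbaa__   (A,a)→(D,b,right)
state=D head=1 tape=b[a]bbaa__   (D,a)→(D,a,right)
state=D head=2 tape=ba[b]baa__   (D,b)→(B,b,left)
state=B head=1 tape=b[a]bbaa__   (B,a)→(B,_,right)
state=B head=2 tape=b_[b]baa__   (B,b)→(A,a,left)
state=A head=1 tape=b[_]abaa__   (A,_)→(C,a,right)
state=C head=2 tape=ba[a]baa__   (C,a)→(B,a,right)
state=B head=3 tape=baa[b]aa__   (B,b)→(A,a,left)
state=A head=2 tape=ba[a]aaa__   (A,a)→(D,b,right)
state=D head=3 tape=bab[a]aa__   (D,a)→(D,a,right)
state=D head=4 tape=baba[a]a__   (D,a)→(D,a,right)
state=D head=5 tape=babaa[a]__   (D,a)→(D,a,right)
state=D head=6 tape=babaaa[_]_   (D,_)→(B,a,left)
state=B head=5 tape=babaa[a]a_   (B,a)→(B,_,right)
state=B head=6 tape=babaa_[a]_   (B,a)→(B,_,right)
state=B head=7 tape=babaa__[_]
No transition is defined for (B, _); M halts in state B.

B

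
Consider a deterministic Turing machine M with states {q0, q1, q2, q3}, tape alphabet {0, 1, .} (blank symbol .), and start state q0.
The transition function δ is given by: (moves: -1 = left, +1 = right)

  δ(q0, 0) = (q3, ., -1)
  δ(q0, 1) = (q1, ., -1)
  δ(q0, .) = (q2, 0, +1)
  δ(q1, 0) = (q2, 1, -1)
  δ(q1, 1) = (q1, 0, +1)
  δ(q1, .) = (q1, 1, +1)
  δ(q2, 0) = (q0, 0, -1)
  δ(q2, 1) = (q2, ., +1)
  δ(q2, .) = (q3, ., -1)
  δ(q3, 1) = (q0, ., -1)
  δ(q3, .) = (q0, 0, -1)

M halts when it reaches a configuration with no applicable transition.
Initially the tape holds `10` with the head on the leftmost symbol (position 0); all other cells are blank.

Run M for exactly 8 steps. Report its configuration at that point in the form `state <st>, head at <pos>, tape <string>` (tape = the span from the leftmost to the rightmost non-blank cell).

state q0, head at 0, tape 1.0

q0 | .[1]0.   read 1 → write ., move -1, go to q1
q1 | [.].0.   read . → write 1, move +1, go to q1
q1 | 1[.]0.   read . → write 1, move +1, go to q1
q1 | 11[0].   read 0 → write 1, move -1, go to q2
q2 | 1[1]1.   read 1 → write ., move +1, go to q2
q2 | 1.[1].   read 1 → write ., move +1, go to q2
q2 | 1..[.]   read . → write ., move -1, go to q3
q3 | 1.[.].   read . → write 0, move -1, go to q0
q0 | 1[.]0.
After 8 steps: state q0, head at 0, tape 1.0.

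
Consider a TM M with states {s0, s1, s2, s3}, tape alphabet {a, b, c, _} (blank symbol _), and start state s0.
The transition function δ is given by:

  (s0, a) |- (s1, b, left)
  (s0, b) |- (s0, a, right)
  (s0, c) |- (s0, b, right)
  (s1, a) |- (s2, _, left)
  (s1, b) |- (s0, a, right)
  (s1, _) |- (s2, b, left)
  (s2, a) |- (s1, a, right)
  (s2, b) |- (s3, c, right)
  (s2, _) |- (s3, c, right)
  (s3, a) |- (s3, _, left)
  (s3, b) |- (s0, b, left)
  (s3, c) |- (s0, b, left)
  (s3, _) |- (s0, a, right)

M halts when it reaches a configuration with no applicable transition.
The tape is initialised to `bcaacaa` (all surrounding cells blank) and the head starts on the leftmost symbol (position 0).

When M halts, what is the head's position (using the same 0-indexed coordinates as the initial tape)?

7

s0 | [b]caacaa_   read b → write a, move right, go to s0
s0 | a[c]aacaa_   read c → write b, move right, go to s0
s0 | ab[a]acaa_   read a → write b, move left, go to s1
s1 | a[b]bacaa_   read b → write a, move right, go to s0
s0 | aa[b]acaa_   read b → write a, move right, go to s0
s0 | aaa[a]caa_   read a → write b, move left, go to s1
s1 | aa[a]bcaa_   read a → write _, move left, go to s2
s2 | a[a]_bcaa_   read a → write a, move right, go to s1
s1 | aa[_]bcaa_   read _ → write b, move left, go to s2
s2 | a[a]bbcaa_   read a → write a, move right, go to s1
s1 | aa[b]bcaa_   read b → write a, move right, go to s0
s0 | aaa[b]caa_   read b → write a, move right, go to s0
s0 | aaaa[c]aa_   read c → write b, move right, go to s0
s0 | aaaab[a]a_   read a → write b, move left, go to s1
s1 | aaaa[b]ba_   read b → write a, move right, go to s0
s0 | aaaaa[b]a_   read b → write a, move right, go to s0
s0 | aaaaaa[a]_   read a → write b, move left, go to s1
s1 | aaaaa[a]b_   read a → write _, move left, go to s2
s2 | aaaa[a]_b_   read a → write a, move right, go to s1
s1 | aaaaa[_]b_   read _ → write b, move left, go to s2
s2 | aaaa[a]bb_   read a → write a, move right, go to s1
s1 | aaaaa[b]b_   read b → write a, move right, go to s0
s0 | aaaaaa[b]_   read b → write a, move right, go to s0
s0 | aaaaaaa[_]
At halt the head is at cell 7.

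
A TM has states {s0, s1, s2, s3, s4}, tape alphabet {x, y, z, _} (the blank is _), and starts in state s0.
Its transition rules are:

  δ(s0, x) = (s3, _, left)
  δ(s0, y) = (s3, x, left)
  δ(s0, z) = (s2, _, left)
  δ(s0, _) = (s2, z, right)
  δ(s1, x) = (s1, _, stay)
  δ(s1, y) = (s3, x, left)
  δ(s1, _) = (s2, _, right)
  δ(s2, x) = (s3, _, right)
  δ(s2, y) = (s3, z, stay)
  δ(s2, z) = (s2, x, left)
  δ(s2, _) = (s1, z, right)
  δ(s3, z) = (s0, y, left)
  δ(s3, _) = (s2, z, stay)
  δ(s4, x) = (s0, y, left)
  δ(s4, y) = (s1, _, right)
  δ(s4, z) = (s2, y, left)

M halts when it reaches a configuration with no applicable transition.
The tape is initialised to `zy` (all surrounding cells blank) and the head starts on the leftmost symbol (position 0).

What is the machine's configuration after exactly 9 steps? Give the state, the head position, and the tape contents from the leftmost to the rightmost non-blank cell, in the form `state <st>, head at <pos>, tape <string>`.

s0 | _[z]y   read z → write _, move left, go to s2
s2 | [_]_y   read _ → write z, move right, go to s1
s1 | z[_]y   read _ → write _, move right, go to s2
s2 | z_[y]   read y → write z, move stay, go to s3
s3 | z_[z]   read z → write y, move left, go to s0
s0 | z[_]y   read _ → write z, move right, go to s2
s2 | zz[y]   read y → write z, move stay, go to s3
s3 | zz[z]   read z → write y, move left, go to s0
s0 | z[z]y   read z → write _, move left, go to s2
s2 | [z]_y
After 9 steps: state s2, head at -1, tape z_y.

state s2, head at -1, tape z_y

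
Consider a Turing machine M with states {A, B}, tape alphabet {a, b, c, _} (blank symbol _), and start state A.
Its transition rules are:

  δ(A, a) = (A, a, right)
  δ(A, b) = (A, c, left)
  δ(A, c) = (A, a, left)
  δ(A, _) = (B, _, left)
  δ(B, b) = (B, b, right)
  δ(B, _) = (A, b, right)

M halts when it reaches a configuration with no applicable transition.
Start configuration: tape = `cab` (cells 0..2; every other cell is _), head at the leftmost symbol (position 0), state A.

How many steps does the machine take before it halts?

state=A head=0 tape=__[c]ab_   (A,c)→(A,a,left)
state=A head=-1 tape=_[_]aab_   (A,_)→(B,_,left)
state=B head=-2 tape=[_]_aab_   (B,_)→(A,b,right)
state=A head=-1 tape=b[_]aab_   (A,_)→(B,_,left)
state=B head=-2 tape=[b]_aab_   (B,b)→(B,b,right)
state=B head=-1 tape=b[_]aab_   (B,_)→(A,b,right)
state=A head=0 tape=bb[a]ab_   (A,a)→(A,a,right)
state=A head=1 tape=bba[a]b_   (A,a)→(A,a,right)
state=A head=2 tape=bbaa[b]_   (A,b)→(A,c,left)
state=A head=1 tape=bba[a]c_   (A,a)→(A,a,right)
state=A head=2 tape=bbaa[c]_   (A,c)→(A,a,left)
state=A head=1 tape=bba[a]a_   (A,a)→(A,a,right)
state=A head=2 tape=bbaa[a]_   (A,a)→(A,a,right)
state=A head=3 tape=bbaaa[_]   (A,_)→(B,_,left)
state=B head=2 tape=bbaa[a]_
M halts after 14 transitions.

14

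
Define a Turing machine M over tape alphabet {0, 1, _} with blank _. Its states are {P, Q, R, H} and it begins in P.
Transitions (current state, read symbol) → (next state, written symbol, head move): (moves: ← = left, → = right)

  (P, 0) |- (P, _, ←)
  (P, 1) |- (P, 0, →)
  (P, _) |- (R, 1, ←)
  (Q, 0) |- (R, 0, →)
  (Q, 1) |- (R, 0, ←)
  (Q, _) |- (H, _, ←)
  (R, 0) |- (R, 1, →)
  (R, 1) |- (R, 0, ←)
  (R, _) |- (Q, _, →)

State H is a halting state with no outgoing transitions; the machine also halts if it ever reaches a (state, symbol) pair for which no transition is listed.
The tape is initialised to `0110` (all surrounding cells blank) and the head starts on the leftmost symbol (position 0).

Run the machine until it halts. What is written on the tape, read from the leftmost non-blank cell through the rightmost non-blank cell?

0_111

state=P head=0 tape=__[0]110__   (P,0)→(P,_,←)
state=P head=-1 tape=_[_]_110__   (P,_)→(R,1,←)
state=R head=-2 tape=[_]1_110__   (R,_)→(Q,_,→)
state=Q head=-1 tape=_[1]_110__   (Q,1)→(R,0,←)
state=R head=-2 tape=[_]0_110__   (R,_)→(Q,_,→)
state=Q head=-1 tape=_[0]_110__   (Q,0)→(R,0,→)
state=R head=0 tape=_0[_]110__   (R,_)→(Q,_,→)
state=Q head=1 tape=_0_[1]10__   (Q,1)→(R,0,←)
state=R head=0 tape=_0[_]010__   (R,_)→(Q,_,→)
state=Q head=1 tape=_0_[0]10__   (Q,0)→(R,0,→)
state=R head=2 tape=_0_0[1]0__   (R,1)→(R,0,←)
state=R head=1 tape=_0_[0]00__   (R,0)→(R,1,→)
state=R head=2 tape=_0_1[0]0__   (R,0)→(R,1,→)
state=R head=3 tape=_0_11[0]__   (R,0)→(R,1,→)
state=R head=4 tape=_0_111[_]_   (R,_)→(Q,_,→)
state=Q head=5 tape=_0_111_[_]   (Q,_)→(H,_,←)
state=H head=4 tape=_0_111[_]_
The non-blank tape span at halt is 0_111.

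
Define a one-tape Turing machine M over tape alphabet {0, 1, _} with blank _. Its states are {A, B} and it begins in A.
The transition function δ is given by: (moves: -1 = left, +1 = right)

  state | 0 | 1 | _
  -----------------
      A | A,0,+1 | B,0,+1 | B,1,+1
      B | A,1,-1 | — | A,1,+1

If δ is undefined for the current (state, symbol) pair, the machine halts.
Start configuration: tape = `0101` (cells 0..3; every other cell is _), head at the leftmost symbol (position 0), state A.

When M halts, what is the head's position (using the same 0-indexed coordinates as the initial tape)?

state=A head=0 tape=[0]101   (A,0)→(A,0,+1)
state=A head=1 tape=0[1]01   (A,1)→(B,0,+1)
state=B head=2 tape=00[0]1   (B,0)→(A,1,-1)
state=A head=1 tape=0[0]11   (A,0)→(A,0,+1)
state=A head=2 tape=00[1]1   (A,1)→(B,0,+1)
state=B head=3 tape=000[1]
At halt the head is at cell 3.

3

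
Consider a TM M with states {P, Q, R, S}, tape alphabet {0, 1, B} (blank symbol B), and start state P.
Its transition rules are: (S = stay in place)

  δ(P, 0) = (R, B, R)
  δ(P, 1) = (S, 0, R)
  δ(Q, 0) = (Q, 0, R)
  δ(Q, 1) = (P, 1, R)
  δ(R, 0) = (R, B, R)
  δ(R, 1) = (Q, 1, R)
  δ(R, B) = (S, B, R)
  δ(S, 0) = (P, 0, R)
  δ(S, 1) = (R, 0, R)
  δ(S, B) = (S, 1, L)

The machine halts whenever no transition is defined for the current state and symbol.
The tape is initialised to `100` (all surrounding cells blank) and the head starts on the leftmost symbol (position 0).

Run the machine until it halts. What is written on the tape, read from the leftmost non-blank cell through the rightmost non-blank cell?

P | [1]00BBB   read 1 → write 0, move R, go to S
S | 0[0]0BBB   read 0 → write 0, move R, go to P
P | 00[0]BBB   read 0 → write B, move R, go to R
R | 00B[B]BB   read B → write B, move R, go to S
S | 00BB[B]B   read B → write 1, move L, go to S
S | 00B[B]1B   read B → write 1, move L, go to S
S | 00[B]11B   read B → write 1, move L, go to S
S | 0[0]111B   read 0 → write 0, move R, go to P
P | 00[1]11B   read 1 → write 0, move R, go to S
S | 000[1]1B   read 1 → write 0, move R, go to R
R | 0000[1]B   read 1 → write 1, move R, go to Q
Q | 00001[B]
The non-blank tape span at halt is 00001.

00001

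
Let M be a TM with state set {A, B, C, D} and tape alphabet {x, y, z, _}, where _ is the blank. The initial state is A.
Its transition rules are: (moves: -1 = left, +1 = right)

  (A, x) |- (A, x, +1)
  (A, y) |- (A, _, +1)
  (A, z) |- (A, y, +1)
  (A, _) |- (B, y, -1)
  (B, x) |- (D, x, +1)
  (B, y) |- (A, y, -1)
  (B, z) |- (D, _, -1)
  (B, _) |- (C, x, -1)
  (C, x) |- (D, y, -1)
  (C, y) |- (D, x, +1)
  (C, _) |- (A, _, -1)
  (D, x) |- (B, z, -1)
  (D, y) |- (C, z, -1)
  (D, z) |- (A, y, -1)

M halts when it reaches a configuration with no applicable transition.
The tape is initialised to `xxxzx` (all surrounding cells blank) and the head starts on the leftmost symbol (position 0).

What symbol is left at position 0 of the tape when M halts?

state=A head=0 tape=_[x]xxzx__   (A,x)→(A,x,+1)
state=A head=1 tape=_x[x]xzx__   (A,x)→(A,x,+1)
state=A head=2 tape=_xx[x]zx__   (A,x)→(A,x,+1)
state=A head=3 tape=_xxx[z]x__   (A,z)→(A,y,+1)
state=A head=4 tape=_xxxy[x]__   (A,x)→(A,x,+1)
state=A head=5 tape=_xxxyx[_]_   (A,_)→(B,y,-1)
state=B head=4 tape=_xxxy[x]y_   (B,x)→(D,x,+1)
state=D head=5 tape=_xxxyx[y]_   (D,y)→(C,z,-1)
state=C head=4 tape=_xxxy[x]z_   (C,x)→(D,y,-1)
state=D head=3 tape=_xxx[y]yz_   (D,y)→(C,z,-1)
state=C head=2 tape=_xx[x]zyz_   (C,x)→(D,y,-1)
state=D head=1 tape=_x[x]yzyz_   (D,x)→(B,z,-1)
state=B head=0 tape=_[x]zyzyz_   (B,x)→(D,x,+1)
state=D head=1 tape=_x[z]yzyz_   (D,z)→(A,y,-1)
state=A head=0 tape=_[x]yyzyz_   (A,x)→(A,x,+1)
state=A head=1 tape=_x[y]yzyz_   (A,y)→(A,_,+1)
state=A head=2 tape=_x_[y]zyz_   (A,y)→(A,_,+1)
state=A head=3 tape=_x__[z]yz_   (A,z)→(A,y,+1)
state=A head=4 tape=_x__y[y]z_   (A,y)→(A,_,+1)
state=A head=5 tape=_x__y_[z]_   (A,z)→(A,y,+1)
state=A head=6 tape=_x__y_y[_]   (A,_)→(B,y,-1)
state=B head=5 tape=_x__y_[y]y   (B,y)→(A,y,-1)
state=A head=4 tape=_x__y[_]yy   (A,_)→(B,y,-1)
state=B head=3 tape=_x__[y]yyy   (B,y)→(A,y,-1)
state=A head=2 tape=_x_[_]yyyy   (A,_)→(B,y,-1)
state=B head=1 tape=_x[_]yyyyy   (B,_)→(C,x,-1)
state=C head=0 tape=_[x]xyyyyy   (C,x)→(D,y,-1)
state=D head=-1 tape=[_]yxyyyyy
Cell 0 holds y when M halts.

y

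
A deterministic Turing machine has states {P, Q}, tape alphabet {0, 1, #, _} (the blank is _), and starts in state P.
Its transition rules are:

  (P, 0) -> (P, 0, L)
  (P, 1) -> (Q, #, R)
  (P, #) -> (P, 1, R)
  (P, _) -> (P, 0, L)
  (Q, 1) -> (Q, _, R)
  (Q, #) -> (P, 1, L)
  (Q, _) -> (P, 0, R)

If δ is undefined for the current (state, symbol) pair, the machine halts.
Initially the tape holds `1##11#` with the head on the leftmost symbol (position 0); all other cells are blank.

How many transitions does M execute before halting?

15

state=P head=0 tape=[1]##11#   (P,1)→(Q,#,R)
state=Q head=1 tape=#[#]#11#   (Q,#)→(P,1,L)
state=P head=0 tape=[#]1#11#   (P,#)→(P,1,R)
state=P head=1 tape=1[1]#11#   (P,1)→(Q,#,R)
state=Q head=2 tape=1#[#]11#   (Q,#)→(P,1,L)
state=P head=1 tape=1[#]111#   (P,#)→(P,1,R)
state=P head=2 tape=11[1]11#   (P,1)→(Q,#,R)
state=Q head=3 tape=11#[1]1#   (Q,1)→(Q,_,R)
state=Q head=4 tape=11#_[1]#   (Q,1)→(Q,_,R)
state=Q head=5 tape=11#__[#]   (Q,#)→(P,1,L)
state=P head=4 tape=11#_[_]1   (P,_)→(P,0,L)
state=P head=3 tape=11#[_]01   (P,_)→(P,0,L)
state=P head=2 tape=11[#]001   (P,#)→(P,1,R)
state=P head=3 tape=111[0]01   (P,0)→(P,0,L)
state=P head=2 tape=11[1]001   (P,1)→(Q,#,R)
state=Q head=3 tape=11#[0]01
M halts after 15 transitions.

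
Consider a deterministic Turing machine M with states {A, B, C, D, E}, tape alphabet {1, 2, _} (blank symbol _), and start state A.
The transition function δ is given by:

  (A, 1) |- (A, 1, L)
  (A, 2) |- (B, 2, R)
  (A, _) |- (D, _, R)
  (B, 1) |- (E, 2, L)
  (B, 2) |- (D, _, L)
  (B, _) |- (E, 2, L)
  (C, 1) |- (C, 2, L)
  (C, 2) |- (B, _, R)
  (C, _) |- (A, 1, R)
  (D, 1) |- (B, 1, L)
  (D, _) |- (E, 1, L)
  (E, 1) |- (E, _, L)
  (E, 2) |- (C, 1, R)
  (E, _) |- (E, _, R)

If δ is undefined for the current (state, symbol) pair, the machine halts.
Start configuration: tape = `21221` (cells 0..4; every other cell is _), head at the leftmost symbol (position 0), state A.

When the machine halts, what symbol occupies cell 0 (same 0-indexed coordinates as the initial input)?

_

state=A head=0 tape=_[2]1221   (A,2)→(B,2,R)
state=B head=1 tape=_2[1]221   (B,1)→(E,2,L)
state=E head=0 tape=_[2]2221   (E,2)→(C,1,R)
state=C head=1 tape=_1[2]221   (C,2)→(B,_,R)
state=B head=2 tape=_1_[2]21   (B,2)→(D,_,L)
state=D head=1 tape=_1[_]_21   (D,_)→(E,1,L)
state=E head=0 tape=_[1]1_21   (E,1)→(E,_,L)
state=E head=-1 tape=[_]_1_21   (E,_)→(E,_,R)
state=E head=0 tape=_[_]1_21   (E,_)→(E,_,R)
state=E head=1 tape=__[1]_21   (E,1)→(E,_,L)
state=E head=0 tape=_[_]__21   (E,_)→(E,_,R)
state=E head=1 tape=__[_]_21   (E,_)→(E,_,R)
state=E head=2 tape=___[_]21   (E,_)→(E,_,R)
state=E head=3 tape=____[2]1   (E,2)→(C,1,R)
state=C head=4 tape=____1[1]   (C,1)→(C,2,L)
state=C head=3 tape=____[1]2   (C,1)→(C,2,L)
state=C head=2 tape=___[_]22   (C,_)→(A,1,R)
state=A head=3 tape=___1[2]2   (A,2)→(B,2,R)
state=B head=4 tape=___12[2]   (B,2)→(D,_,L)
state=D head=3 tape=___1[2]_
Cell 0 holds _ when M halts.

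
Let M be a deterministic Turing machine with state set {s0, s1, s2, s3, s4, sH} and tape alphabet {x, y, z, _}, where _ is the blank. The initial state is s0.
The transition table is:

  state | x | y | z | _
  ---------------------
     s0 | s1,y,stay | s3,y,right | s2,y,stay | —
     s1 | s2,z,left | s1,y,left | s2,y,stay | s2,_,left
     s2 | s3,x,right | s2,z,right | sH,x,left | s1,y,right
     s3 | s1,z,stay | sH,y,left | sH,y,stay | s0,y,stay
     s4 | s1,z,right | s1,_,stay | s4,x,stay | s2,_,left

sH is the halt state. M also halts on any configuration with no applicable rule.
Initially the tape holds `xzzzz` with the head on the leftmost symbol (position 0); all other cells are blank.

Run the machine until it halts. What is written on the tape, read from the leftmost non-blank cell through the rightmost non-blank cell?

zzzxzzz

s0 | __[x]zzzz   read x → write y, move stay, go to s1
s1 | __[y]zzzz   read y → write y, move left, go to s1
s1 | _[_]yzzzz   read _ → write _, move left, go to s2
s2 | [_]_yzzzz   read _ → write y, move right, go to s1
s1 | y[_]yzzzz   read _ → write _, move left, go to s2
s2 | [y]_yzzzz   read y → write z, move right, go to s2
s2 | z[_]yzzzz   read _ → write y, move right, go to s1
s1 | zy[y]zzzz   read y → write y, move left, go to s1
s1 | z[y]yzzzz   read y → write y, move left, go to s1
s1 | [z]yyzzzz   read z → write y, move stay, go to s2
s2 | [y]yyzzzz   read y → write z, move right, go to s2
s2 | z[y]yzzzz   read y → write z, move right, go to s2
s2 | zz[y]zzzz   read y → write z, move right, go to s2
s2 | zzz[z]zzz   read z → write x, move left, go to sH
sH | zz[z]xzzz
The non-blank tape span at halt is zzzxzzz.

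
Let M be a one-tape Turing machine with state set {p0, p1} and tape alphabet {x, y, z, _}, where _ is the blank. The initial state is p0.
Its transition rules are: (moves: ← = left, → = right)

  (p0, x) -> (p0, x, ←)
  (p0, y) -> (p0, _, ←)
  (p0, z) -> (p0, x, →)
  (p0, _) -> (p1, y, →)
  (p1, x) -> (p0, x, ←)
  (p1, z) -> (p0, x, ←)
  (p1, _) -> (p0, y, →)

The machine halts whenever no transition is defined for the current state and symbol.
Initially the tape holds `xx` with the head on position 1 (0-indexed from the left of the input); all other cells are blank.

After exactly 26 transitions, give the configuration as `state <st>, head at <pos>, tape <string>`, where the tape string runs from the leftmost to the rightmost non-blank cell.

state p0, head at -5, tape xx

state=p0 head=1 tape=_____x[x]   (p0,x)→(p0,x,←)
state=p0 head=0 tape=_____[x]x   (p0,x)→(p0,x,←)
state=p0 head=-1 tape=____[_]xx   (p0,_)→(p1,y,→)
state=p1 head=0 tape=____y[x]x   (p1,x)→(p0,x,←)
state=p0 head=-1 tape=____[y]xx   (p0,y)→(p0,_,←)
state=p0 head=-2 tape=___[_]_xx   (p0,_)→(p1,y,→)
state=p1 head=-1 tape=___y[_]xx   (p1,_)→(p0,y,→)
state=p0 head=0 tape=___yy[x]x   (p0,x)→(p0,x,←)
state=p0 head=-1 tape=___y[y]xx   (p0,y)→(p0,_,←)
state=p0 head=-2 tape=___[y]_xx   (p0,y)→(p0,_,←)
state=p0 head=-3 tape=__[_]__xx   (p0,_)→(p1,y,→)
state=p1 head=-2 tape=__y[_]_xx   (p1,_)→(p0,y,→)
state=p0 head=-1 tape=__yy[_]xx   (p0,_)→(p1,y,→)
state=p1 head=0 tape=__yyy[x]x   (p1,x)→(p0,x,←)
state=p0 head=-1 tape=__yy[y]xx   (p0,y)→(p0,_,←)
state=p0 head=-2 tape=__y[y]_xx   (p0,y)→(p0,_,←)
state=p0 head=-3 tape=__[y]__xx   (p0,y)→(p0,_,←)
state=p0 head=-4 tape=_[_]___xx   (p0,_)→(p1,y,→)
state=p1 head=-3 tape=_y[_]__xx   (p1,_)→(p0,y,→)
state=p0 head=-2 tape=_yy[_]_xx   (p0,_)→(p1,y,→)
state=p1 head=-1 tape=_yyy[_]xx   (p1,_)→(p0,y,→)
state=p0 head=0 tape=_yyyy[x]x   (p0,x)→(p0,x,←)
state=p0 head=-1 tape=_yyy[y]xx   (p0,y)→(p0,_,←)
state=p0 head=-2 tape=_yy[y]_xx   (p0,y)→(p0,_,←)
state=p0 head=-3 tape=_y[y]__xx   (p0,y)→(p0,_,←)
state=p0 head=-4 tape=_[y]___xx   (p0,y)→(p0,_,←)
state=p0 head=-5 tape=[_]____xx
After 26 steps: state p0, head at -5, tape xx.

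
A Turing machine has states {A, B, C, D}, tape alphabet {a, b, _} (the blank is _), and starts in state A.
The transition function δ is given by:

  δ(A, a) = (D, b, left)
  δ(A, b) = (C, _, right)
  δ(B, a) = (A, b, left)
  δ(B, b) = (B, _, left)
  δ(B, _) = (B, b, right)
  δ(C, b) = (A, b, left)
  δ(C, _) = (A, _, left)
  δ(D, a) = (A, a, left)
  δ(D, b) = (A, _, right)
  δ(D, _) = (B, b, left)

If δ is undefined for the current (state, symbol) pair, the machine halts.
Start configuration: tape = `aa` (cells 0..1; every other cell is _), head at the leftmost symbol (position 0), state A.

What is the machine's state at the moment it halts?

state=A head=0 tape=____[a]a   (A,a)→(D,b,left)
state=D head=-1 tape=___[_]ba   (D,_)→(B,b,left)
state=B head=-2 tape=__[_]bba   (B,_)→(B,b,right)
state=B head=-1 tape=__b[b]ba   (B,b)→(B,_,left)
state=B head=-2 tape=__[b]_ba   (B,b)→(B,_,left)
state=B head=-3 tape=_[_]__ba   (B,_)→(B,b,right)
state=B head=-2 tape=_b[_]_ba   (B,_)→(B,b,right)
state=B head=-1 tape=_bb[_]ba   (B,_)→(B,b,right)
state=B head=0 tape=_bbb[b]a   (B,b)→(B,_,left)
state=B head=-1 tape=_bb[b]_a   (B,b)→(B,_,left)
state=B head=-2 tape=_b[b]__a   (B,b)→(B,_,left)
state=B head=-3 tape=_[b]___a   (B,b)→(B,_,left)
state=B head=-4 tape=[_]____a   (B,_)→(B,b,right)
state=B head=-3 tape=b[_]___a   (B,_)→(B,b,right)
state=B head=-2 tape=bb[_]__a   (B,_)→(B,b,right)
state=B head=-1 tape=bbb[_]_a   (B,_)→(B,b,right)
state=B head=0 tape=bbbb[_]a   (B,_)→(B,b,right)
state=B head=1 tape=bbbbb[a]   (B,a)→(A,b,left)
state=A head=0 tape=bbbb[b]b   (A,b)→(C,_,right)
state=C head=1 tape=bbbb_[b]   (C,b)→(A,b,left)
state=A head=0 tape=bbbb[_]b
No transition is defined for (A, _); M halts in state A.

A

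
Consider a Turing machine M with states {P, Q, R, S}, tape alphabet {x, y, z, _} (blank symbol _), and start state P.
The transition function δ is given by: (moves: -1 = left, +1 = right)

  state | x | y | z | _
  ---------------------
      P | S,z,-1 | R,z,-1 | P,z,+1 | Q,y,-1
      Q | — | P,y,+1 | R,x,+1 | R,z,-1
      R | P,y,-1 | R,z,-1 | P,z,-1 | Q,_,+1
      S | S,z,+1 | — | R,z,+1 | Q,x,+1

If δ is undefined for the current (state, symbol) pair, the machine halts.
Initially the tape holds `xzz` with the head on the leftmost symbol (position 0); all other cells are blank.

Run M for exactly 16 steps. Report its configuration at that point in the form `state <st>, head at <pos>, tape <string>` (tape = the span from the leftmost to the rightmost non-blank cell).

state P, head at 2, tape zzzyz

state=P head=0 tape=_[x]zz_   (P,x)→(S,z,-1)
state=S head=-1 tape=[_]zzz_   (S,_)→(Q,x,+1)
state=Q head=0 tape=x[z]zz_   (Q,z)→(R,x,+1)
state=R head=1 tape=xx[z]z_   (R,z)→(P,z,-1)
state=P head=0 tape=x[x]zz_   (P,x)→(S,z,-1)
state=S head=-1 tape=[x]zzz_   (S,x)→(S,z,+1)
state=S head=0 tape=z[z]zz_   (S,z)→(R,z,+1)
state=R head=1 tape=zz[z]z_   (R,z)→(P,z,-1)
state=P head=0 tape=z[z]zz_   (P,z)→(P,z,+1)
state=P head=1 tape=zz[z]z_   (P,z)→(P,z,+1)
state=P head=2 tape=zzz[z]_   (P,z)→(P,z,+1)
state=P head=3 tape=zzzz[_]   (P,_)→(Q,y,-1)
state=Q head=2 tape=zzz[z]y   (Q,z)→(R,x,+1)
state=R head=3 tape=zzzx[y]   (R,y)→(R,z,-1)
state=R head=2 tape=zzz[x]z   (R,x)→(P,y,-1)
state=P head=1 tape=zz[z]yz   (P,z)→(P,z,+1)
state=P head=2 tape=zzz[y]z
After 16 steps: state P, head at 2, tape zzzyz.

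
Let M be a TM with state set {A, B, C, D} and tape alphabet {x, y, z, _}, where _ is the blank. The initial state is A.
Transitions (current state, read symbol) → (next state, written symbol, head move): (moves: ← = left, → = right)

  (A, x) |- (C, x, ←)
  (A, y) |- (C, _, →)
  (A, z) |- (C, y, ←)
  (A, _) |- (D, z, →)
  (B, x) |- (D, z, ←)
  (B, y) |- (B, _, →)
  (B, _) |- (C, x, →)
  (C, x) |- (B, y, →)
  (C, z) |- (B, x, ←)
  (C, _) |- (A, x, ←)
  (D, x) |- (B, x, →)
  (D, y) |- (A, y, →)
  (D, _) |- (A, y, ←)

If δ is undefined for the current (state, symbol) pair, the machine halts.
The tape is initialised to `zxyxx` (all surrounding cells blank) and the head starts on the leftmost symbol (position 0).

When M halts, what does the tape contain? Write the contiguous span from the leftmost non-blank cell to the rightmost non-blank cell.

A | ___[z]xyxx   read z → write y, move ←, go to C
C | __[_]yxyxx   read _ → write x, move ←, go to A
A | _[_]xyxyxx   read _ → write z, move →, go to D
D | _z[x]yxyxx   read x → write x, move →, go to B
B | _zx[y]xyxx   read y → write _, move →, go to B
B | _zx_[x]yxx   read x → write z, move ←, go to D
D | _zx[_]zyxx   read _ → write y, move ←, go to A
A | _z[x]yzyxx   read x → write x, move ←, go to C
C | _[z]xyzyxx   read z → write x, move ←, go to B
B | [_]xxyzyxx   read _ → write x, move →, go to C
C | x[x]xyzyxx   read x → write y, move →, go to B
B | xy[x]yzyxx   read x → write z, move ←, go to D
D | x[y]zyzyxx   read y → write y, move →, go to A
A | xy[z]yzyxx   read z → write y, move ←, go to C
C | x[y]yyzyxx
The non-blank tape span at halt is xyyyzyxx.

xyyyzyxx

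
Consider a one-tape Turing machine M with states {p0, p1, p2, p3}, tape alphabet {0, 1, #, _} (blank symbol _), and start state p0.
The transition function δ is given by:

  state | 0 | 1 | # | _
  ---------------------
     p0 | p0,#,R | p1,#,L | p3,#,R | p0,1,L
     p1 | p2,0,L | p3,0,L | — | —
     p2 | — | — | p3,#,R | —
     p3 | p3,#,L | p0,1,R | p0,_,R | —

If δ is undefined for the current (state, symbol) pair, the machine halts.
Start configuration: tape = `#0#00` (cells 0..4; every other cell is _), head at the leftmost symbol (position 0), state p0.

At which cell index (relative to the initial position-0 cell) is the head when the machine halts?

4

state=p0 head=0 tape=[#]0#00__   (p0,#)→(p3,#,R)
state=p3 head=1 tape=#[0]#00__   (p3,0)→(p3,#,L)
state=p3 head=0 tape=[#]##00__   (p3,#)→(p0,_,R)
state=p0 head=1 tape=_[#]#00__   (p0,#)→(p3,#,R)
state=p3 head=2 tape=_#[#]00__   (p3,#)→(p0,_,R)
state=p0 head=3 tape=_#_[0]0__   (p0,0)→(p0,#,R)
state=p0 head=4 tape=_#_#[0]__   (p0,0)→(p0,#,R)
state=p0 head=5 tape=_#_##[_]_   (p0,_)→(p0,1,L)
state=p0 head=4 tape=_#_#[#]1_   (p0,#)→(p3,#,R)
state=p3 head=5 tape=_#_##[1]_   (p3,1)→(p0,1,R)
state=p0 head=6 tape=_#_##1[_]   (p0,_)→(p0,1,L)
state=p0 head=5 tape=_#_##[1]1   (p0,1)→(p1,#,L)
state=p1 head=4 tape=_#_#[#]#1
At halt the head is at cell 4.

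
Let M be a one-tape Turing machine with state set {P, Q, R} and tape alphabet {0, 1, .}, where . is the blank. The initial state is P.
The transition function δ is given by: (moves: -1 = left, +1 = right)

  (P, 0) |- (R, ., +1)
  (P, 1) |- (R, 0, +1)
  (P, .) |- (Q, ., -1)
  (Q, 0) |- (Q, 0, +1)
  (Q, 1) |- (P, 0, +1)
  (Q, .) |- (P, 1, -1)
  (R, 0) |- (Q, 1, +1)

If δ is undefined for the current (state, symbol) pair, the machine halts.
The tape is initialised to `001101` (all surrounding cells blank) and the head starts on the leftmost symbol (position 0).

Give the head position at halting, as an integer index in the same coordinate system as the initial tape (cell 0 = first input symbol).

P | [0]01101.   read 0 → write ., move +1, go to R
R | .[0]1101.   read 0 → write 1, move +1, go to Q
Q | .1[1]101.   read 1 → write 0, move +1, go to P
P | .10[1]01.   read 1 → write 0, move +1, go to R
R | .100[0]1.   read 0 → write 1, move +1, go to Q
Q | .1001[1].   read 1 → write 0, move +1, go to P
P | .10010[.]   read . → write ., move -1, go to Q
Q | .1001[0].   read 0 → write 0, move +1, go to Q
Q | .10010[.]   read . → write 1, move -1, go to P
P | .1001[0]1   read 0 → write ., move +1, go to R
R | .1001.[1]
At halt the head is at cell 6.

6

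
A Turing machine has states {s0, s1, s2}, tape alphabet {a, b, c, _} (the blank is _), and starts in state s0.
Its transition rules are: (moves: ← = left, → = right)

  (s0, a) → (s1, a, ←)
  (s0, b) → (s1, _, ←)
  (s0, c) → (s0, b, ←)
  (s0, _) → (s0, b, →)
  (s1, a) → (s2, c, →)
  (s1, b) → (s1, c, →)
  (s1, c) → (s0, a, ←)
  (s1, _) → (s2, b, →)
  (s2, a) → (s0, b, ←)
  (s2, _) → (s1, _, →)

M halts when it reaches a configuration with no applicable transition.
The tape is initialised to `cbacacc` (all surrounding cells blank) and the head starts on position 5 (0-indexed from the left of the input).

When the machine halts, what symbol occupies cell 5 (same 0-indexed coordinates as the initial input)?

b

s0 | _cbaca[c]c   read c → write b, move ←, go to s0
s0 | _cbac[a]bc   read a → write a, move ←, go to s1
s1 | _cba[c]abc   read c → write a, move ←, go to s0
s0 | _cb[a]aabc   read a → write a, move ←, go to s1
s1 | _c[b]aaabc   read b → write c, move →, go to s1
s1 | _cc[a]aabc   read a → write c, move →, go to s2
s2 | _ccc[a]abc   read a → write b, move ←, go to s0
s0 | _cc[c]babc   read c → write b, move ←, go to s0
s0 | _c[c]bbabc   read c → write b, move ←, go to s0
s0 | _[c]bbbabc   read c → write b, move ←, go to s0
s0 | [_]bbbbabc   read _ → write b, move →, go to s0
s0 | b[b]bbbabc   read b → write _, move ←, go to s1
s1 | [b]_bbbabc   read b → write c, move →, go to s1
s1 | c[_]bbbabc   read _ → write b, move →, go to s2
s2 | cb[b]bbabc
Cell 5 holds b when M halts.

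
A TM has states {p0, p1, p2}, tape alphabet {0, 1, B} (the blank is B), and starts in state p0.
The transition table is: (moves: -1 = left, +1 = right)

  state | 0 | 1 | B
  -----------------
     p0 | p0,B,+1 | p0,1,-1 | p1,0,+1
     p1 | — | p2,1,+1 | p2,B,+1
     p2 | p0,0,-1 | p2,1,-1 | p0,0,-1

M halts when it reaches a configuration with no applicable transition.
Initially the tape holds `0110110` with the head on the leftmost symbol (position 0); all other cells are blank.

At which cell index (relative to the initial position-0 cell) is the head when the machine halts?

p0 | B[0]110110   read 0 → write B, move +1, go to p0
p0 | BB[1]10110   read 1 → write 1, move -1, go to p0
p0 | B[B]110110   read B → write 0, move +1, go to p1
p1 | B0[1]10110   read 1 → write 1, move +1, go to p2
p2 | B01[1]0110   read 1 → write 1, move -1, go to p2
p2 | B0[1]10110   read 1 → write 1, move -1, go to p2
p2 | B[0]110110   read 0 → write 0, move -1, go to p0
p0 | [B]0110110   read B → write 0, move +1, go to p1
p1 | 0[0]110110
At halt the head is at cell 0.

0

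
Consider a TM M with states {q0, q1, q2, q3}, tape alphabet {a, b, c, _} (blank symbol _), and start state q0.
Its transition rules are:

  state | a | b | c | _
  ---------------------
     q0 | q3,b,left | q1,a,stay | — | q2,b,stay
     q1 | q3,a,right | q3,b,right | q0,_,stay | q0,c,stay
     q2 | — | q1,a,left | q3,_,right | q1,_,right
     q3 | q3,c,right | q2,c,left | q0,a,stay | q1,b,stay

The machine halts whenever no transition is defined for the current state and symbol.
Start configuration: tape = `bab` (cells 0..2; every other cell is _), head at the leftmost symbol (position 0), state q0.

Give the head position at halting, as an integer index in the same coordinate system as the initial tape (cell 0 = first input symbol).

state=q0 head=0 tape=_[b]ab   (q0,b)→(q1,a,stay)
state=q1 head=0 tape=_[a]ab   (q1,a)→(q3,a,right)
state=q3 head=1 tape=_a[a]b   (q3,a)→(q3,c,right)
state=q3 head=2 tape=_ac[b]   (q3,b)→(q2,c,left)
state=q2 head=1 tape=_a[c]c   (q2,c)→(q3,_,right)
state=q3 head=2 tape=_a_[c]   (q3,c)→(q0,a,stay)
state=q0 head=2 tape=_a_[a]   (q0,a)→(q3,b,left)
state=q3 head=1 tape=_a[_]b   (q3,_)→(q1,b,stay)
state=q1 head=1 tape=_a[b]b   (q1,b)→(q3,b,right)
state=q3 head=2 tape=_ab[b]   (q3,b)→(q2,c,left)
state=q2 head=1 tape=_a[b]c   (q2,b)→(q1,a,left)
state=q1 head=0 tape=_[a]ac   (q1,a)→(q3,a,right)
state=q3 head=1 tape=_a[a]c   (q3,a)→(q3,c,right)
state=q3 head=2 tape=_ac[c]   (q3,c)→(q0,a,stay)
state=q0 head=2 tape=_ac[a]   (q0,a)→(q3,b,left)
state=q3 head=1 tape=_a[c]b   (q3,c)→(q0,a,stay)
state=q0 head=1 tape=_a[a]b   (q0,a)→(q3,b,left)
state=q3 head=0 tape=_[a]bb   (q3,a)→(q3,c,right)
state=q3 head=1 tape=_c[b]b   (q3,b)→(q2,c,left)
state=q2 head=0 tape=_[c]cb   (q2,c)→(q3,_,right)
state=q3 head=1 tape=__[c]b   (q3,c)→(q0,a,stay)
state=q0 head=1 tape=__[a]b   (q0,a)→(q3,b,left)
state=q3 head=0 tape=_[_]bb   (q3,_)→(q1,b,stay)
state=q1 head=0 tape=_[b]bb   (q1,b)→(q3,b,right)
state=q3 head=1 tape=_b[b]b   (q3,b)→(q2,c,left)
state=q2 head=0 tape=_[b]cb   (q2,b)→(q1,a,left)
state=q1 head=-1 tape=[_]acb   (q1,_)→(q0,c,stay)
state=q0 head=-1 tape=[c]acb
At halt the head is at cell -1.

-1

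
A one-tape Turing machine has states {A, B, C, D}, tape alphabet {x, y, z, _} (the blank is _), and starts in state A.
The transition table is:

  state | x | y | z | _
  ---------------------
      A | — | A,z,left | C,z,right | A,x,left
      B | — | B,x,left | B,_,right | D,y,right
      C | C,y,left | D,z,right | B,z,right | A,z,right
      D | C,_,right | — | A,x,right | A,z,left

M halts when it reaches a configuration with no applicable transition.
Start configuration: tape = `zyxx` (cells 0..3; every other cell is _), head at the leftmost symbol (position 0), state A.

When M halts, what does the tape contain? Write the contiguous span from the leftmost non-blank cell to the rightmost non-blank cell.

zzzz_xzz

A | [z]yxx____   read z → write z, move right, go to C
C | z[y]xx____   read y → write z, move right, go to D
D | zz[x]x____   read x → write _, move right, go to C
C | zz_[x]____   read x → write y, move left, go to C
C | zz[_]y____   read _ → write z, move right, go to A
A | zzz[y]____   read y → write z, move left, go to A
A | zz[z]z____   read z → write z, move right, go to C
C | zzz[z]____   read z → write z, move right, go to B
B | zzzz[_]___   read _ → write y, move right, go to D
D | zzzzy[_]__   read _ → write z, move left, go to A
A | zzzz[y]z__   read y → write z, move left, go to A
A | zzz[z]zz__   read z → write z, move right, go to C
C | zzzz[z]z__   read z → write z, move right, go to B
B | zzzzz[z]__   read z → write _, move right, go to B
B | zzzzz_[_]_   read _ → write y, move right, go to D
D | zzzzz_y[_]   read _ → write z, move left, go to A
A | zzzzz_[y]z   read y → write z, move left, go to A
A | zzzzz[_]zz   read _ → write x, move left, go to A
A | zzzz[z]xzz   read z → write z, move right, go to C
C | zzzzz[x]zz   read x → write y, move left, go to C
C | zzzz[z]yzz   read z → write z, move right, go to B
B | zzzzz[y]zz   read y → write x, move left, go to B
B | zzzz[z]xzz   read z → write _, move right, go to B
B | zzzz_[x]zz
The non-blank tape span at halt is zzzz_xzz.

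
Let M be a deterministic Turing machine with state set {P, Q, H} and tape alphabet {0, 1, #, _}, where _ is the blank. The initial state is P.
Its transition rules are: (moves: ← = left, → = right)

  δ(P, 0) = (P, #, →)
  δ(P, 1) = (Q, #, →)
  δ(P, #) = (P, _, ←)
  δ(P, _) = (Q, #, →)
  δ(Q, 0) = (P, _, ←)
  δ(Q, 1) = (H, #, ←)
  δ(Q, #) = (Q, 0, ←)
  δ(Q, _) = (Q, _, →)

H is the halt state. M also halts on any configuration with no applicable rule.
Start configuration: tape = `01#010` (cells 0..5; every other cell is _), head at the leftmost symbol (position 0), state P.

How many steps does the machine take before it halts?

P | _[0]1#010   read 0 → write #, move →, go to P
P | _#[1]#010   read 1 → write #, move →, go to Q
Q | _##[#]010   read # → write 0, move ←, go to Q
Q | _#[#]0010   read # → write 0, move ←, go to Q
Q | _[#]00010   read # → write 0, move ←, go to Q
Q | [_]000010   read _ → write _, move →, go to Q
Q | _[0]00010   read 0 → write _, move ←, go to P
P | [_]_00010   read _ → write #, move →, go to Q
Q | #[_]00010   read _ → write _, move →, go to Q
Q | #_[0]0010   read 0 → write _, move ←, go to P
P | #[_]_0010   read _ → write #, move →, go to Q
Q | ##[_]0010   read _ → write _, move →, go to Q
Q | ##_[0]010   read 0 → write _, move ←, go to P
P | ##[_]_010   read _ → write #, move →, go to Q
Q | ###[_]010   read _ → write _, move →, go to Q
Q | ###_[0]10   read 0 → write _, move ←, go to P
P | ###[_]_10   read _ → write #, move →, go to Q
Q | ####[_]10   read _ → write _, move →, go to Q
Q | ####_[1]0   read 1 → write #, move ←, go to H
H | ####[_]#0
M halts after 19 transitions.

19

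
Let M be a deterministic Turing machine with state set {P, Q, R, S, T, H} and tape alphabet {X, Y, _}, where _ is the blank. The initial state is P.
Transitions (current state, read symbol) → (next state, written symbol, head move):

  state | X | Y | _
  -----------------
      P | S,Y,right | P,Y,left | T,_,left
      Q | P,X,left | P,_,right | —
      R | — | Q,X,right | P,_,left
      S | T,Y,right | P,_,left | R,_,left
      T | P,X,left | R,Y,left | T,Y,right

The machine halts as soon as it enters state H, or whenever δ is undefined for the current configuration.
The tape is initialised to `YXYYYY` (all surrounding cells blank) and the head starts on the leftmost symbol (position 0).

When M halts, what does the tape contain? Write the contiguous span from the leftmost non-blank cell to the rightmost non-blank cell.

state=P head=0 tape=____[Y]XYYYY   (P,Y)→(P,Y,left)
state=P head=-1 tape=___[_]YXYYYY   (P,_)→(T,_,left)
state=T head=-2 tape=__[_]_YXYYYY   (T,_)→(T,Y,right)
state=T head=-1 tape=__Y[_]YXYYYY   (T,_)→(T,Y,right)
state=T head=0 tape=__YY[Y]XYYYY   (T,Y)→(R,Y,left)
state=R head=-1 tape=__Y[Y]YXYYYY   (R,Y)→(Q,X,right)
state=Q head=0 tape=__YX[Y]XYYYY   (Q,Y)→(P,_,right)
state=P head=1 tape=__YX_[X]YYYY   (P,X)→(S,Y,right)
state=S head=2 tape=__YX_Y[Y]YYY   (S,Y)→(P,_,left)
state=P head=1 tape=__YX_[Y]_YYY   (P,Y)→(P,Y,left)
state=P head=0 tape=__YX[_]Y_YYY   (P,_)→(T,_,left)
state=T head=-1 tape=__Y[X]_Y_YYY   (T,X)→(P,X,left)
state=P head=-2 tape=__[Y]X_Y_YYY   (P,Y)→(P,Y,left)
state=P head=-3 tape=_[_]YX_Y_YYY   (P,_)→(T,_,left)
state=T head=-4 tape=[_]_YX_Y_YYY   (T,_)→(T,Y,right)
state=T head=-3 tape=Y[_]YX_Y_YYY   (T,_)→(T,Y,right)
state=T head=-2 tape=YY[Y]X_Y_YYY   (T,Y)→(R,Y,left)
state=R head=-3 tape=Y[Y]YX_Y_YYY   (R,Y)→(Q,X,right)
state=Q head=-2 tape=YX[Y]X_Y_YYY   (Q,Y)→(P,_,right)
state=P head=-1 tape=YX_[X]_Y_YYY   (P,X)→(S,Y,right)
state=S head=0 tape=YX_Y[_]Y_YYY   (S,_)→(R,_,left)
state=R head=-1 tape=YX_[Y]_Y_YYY   (R,Y)→(Q,X,right)
state=Q head=0 tape=YX_X[_]Y_YYY
The non-blank tape span at halt is YX_X_Y_YYY.

YX_X_Y_YYY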